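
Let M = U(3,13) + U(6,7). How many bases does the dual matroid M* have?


(M1+M2)* = M1* + M2*.
M1* = U(10,13), bases: C(13,10) = 286.
M2* = U(1,7), bases: C(7,1) = 7.
|B(M*)| = 286 * 7 = 2002.

2002


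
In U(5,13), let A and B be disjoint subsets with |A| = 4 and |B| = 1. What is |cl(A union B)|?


|A union B| = 4 + 1 = 5 (disjoint).
In U(5,13), cl(S) = S if |S| < 5, else cl(S) = E.
Since 5 >= 5, cl(A union B) = E.
|cl(A union B)| = 13.

13


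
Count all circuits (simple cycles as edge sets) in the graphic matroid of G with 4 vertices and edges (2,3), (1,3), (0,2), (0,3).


A circuit in a graphic matroid = edge set of a simple cycle.
G has 4 vertices and 4 edges.
Enumerating all minimal edge subsets forming cycles...
Total circuits found: 1.

1


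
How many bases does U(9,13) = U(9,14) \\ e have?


Deleting e from U(9,14) gives U(9,13) since n > r.
Bases of U(9,13) = C(13,9) = 715.

715


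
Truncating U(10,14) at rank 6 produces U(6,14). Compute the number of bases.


Truncating U(10,14) to rank 6 gives U(6,14).
Bases of U(6,14) are all 6-element subsets of 14 elements.
Number of bases = C(14,6) = 14! / (6! * 8!) = 3003.

3003


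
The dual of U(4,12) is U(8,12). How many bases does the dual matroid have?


The dual of U(r,n) is U(n-r, n) = U(8,12).
Bases of U(8,12) are all (8)-element subsets.
|B(M*)| = (12 choose 8) = 495.

495


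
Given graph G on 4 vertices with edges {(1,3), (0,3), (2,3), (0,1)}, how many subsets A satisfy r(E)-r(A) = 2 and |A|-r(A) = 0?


R(x,y) = sum over A in 2^E of x^(r(E)-r(A)) * y^(|A|-r(A)).
G has 4 vertices, 4 edges. r(E) = 3.
Enumerate all 2^4 = 16 subsets.
Count subsets with r(E)-r(A)=2 and |A|-r(A)=0: 4.

4


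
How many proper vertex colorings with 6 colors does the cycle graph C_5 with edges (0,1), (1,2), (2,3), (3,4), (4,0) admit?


P(C_5, k) = (k-1)^5 + (-1)^5*(k-1).
P(6) = (5)^5 - 5
= 3125 - 5 = 3120.

3120


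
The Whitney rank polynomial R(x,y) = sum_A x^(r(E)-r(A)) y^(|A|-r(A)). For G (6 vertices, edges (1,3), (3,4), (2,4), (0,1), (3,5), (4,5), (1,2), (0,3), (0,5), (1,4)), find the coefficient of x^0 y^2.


R(x,y) = sum over A in 2^E of x^(r(E)-r(A)) * y^(|A|-r(A)).
G has 6 vertices, 10 edges. r(E) = 5.
Enumerate all 2^10 = 1024 subsets.
Count subsets with r(E)-r(A)=0 and |A|-r(A)=2: 110.

110


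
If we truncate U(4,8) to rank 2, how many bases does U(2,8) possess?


Truncating U(4,8) to rank 2 gives U(2,8).
Bases of U(2,8) are all 2-element subsets of 8 elements.
Number of bases = C(8,2) = (8 * 7) / (1 * 2) = 28.

28


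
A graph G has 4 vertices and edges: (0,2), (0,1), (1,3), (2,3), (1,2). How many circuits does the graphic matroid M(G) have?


A circuit in a graphic matroid = edge set of a simple cycle.
G has 4 vertices and 5 edges.
Enumerating all minimal edge subsets forming cycles...
Total circuits found: 3.

3


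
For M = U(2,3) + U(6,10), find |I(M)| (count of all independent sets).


For a direct sum, |I(M1+M2)| = |I(M1)| * |I(M2)|.
|I(U(2,3))| = sum C(3,k) for k=0..2 = 7.
|I(U(6,10))| = sum C(10,k) for k=0..6 = 848.
Total = 7 * 848 = 5936.

5936


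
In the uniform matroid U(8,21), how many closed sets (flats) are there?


Flats of U(8,21): every subset of size < 8 is a flat, plus E itself.
Count = C(21,0) + C(21,1) + C(21,2) + C(21,3) + C(21,4) + C(21,5) + C(21,6) + C(21,7) + 1
     = 1 + 21 + 210 + 1330 + 5985 + 20349 + 54264 + 116280 + 1
     = 198441.

198441


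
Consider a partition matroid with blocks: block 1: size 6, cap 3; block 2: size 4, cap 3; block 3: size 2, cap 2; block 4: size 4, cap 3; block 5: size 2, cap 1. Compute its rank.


Rank of a partition matroid = sum of min(|Si|, ci) for each block.
= min(6,3) + min(4,3) + min(2,2) + min(4,3) + min(2,1)
= 3 + 3 + 2 + 3 + 1
= 12.

12


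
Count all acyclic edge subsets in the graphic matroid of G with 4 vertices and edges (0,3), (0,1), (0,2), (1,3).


An independent set in a graphic matroid is an acyclic edge subset.
G has 4 vertices and 4 edges.
Enumerate all 2^4 = 16 subsets, checking for acyclicity.
Total independent sets = 14.

14


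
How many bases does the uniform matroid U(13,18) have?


Bases of U(13,18) are all 13-element subsets of the 18-element ground set.
Number of bases = C(18,13).
(18 choose 13) = 8568.

8568


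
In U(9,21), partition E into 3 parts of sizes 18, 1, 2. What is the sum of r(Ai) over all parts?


r(Ai) = min(|Ai|, 9) for each part.
Sum = min(18,9) + min(1,9) + min(2,9)
    = 9 + 1 + 2
    = 12.

12


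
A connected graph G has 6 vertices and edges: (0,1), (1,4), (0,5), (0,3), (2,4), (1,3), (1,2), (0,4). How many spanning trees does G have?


By Kirchhoff's matrix tree theorem, the number of spanning trees equals
the determinant of any cofactor of the Laplacian matrix L.
G has 6 vertices and 8 edges.
Computing the (5 x 5) cofactor determinant gives 21.

21


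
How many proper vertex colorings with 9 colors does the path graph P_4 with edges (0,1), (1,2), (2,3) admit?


P(P_4, k) = k * (k-1)^(3).
P(9) = 9 * 8^3 = 9 * 512 = 4608.

4608


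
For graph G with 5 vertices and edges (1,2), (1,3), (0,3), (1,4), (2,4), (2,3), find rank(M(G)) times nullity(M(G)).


r(M) = |V| - c = 5 - 1 = 4.
nullity = |E| - r(M) = 6 - 4 = 2.
Product = 4 * 2 = 8.

8


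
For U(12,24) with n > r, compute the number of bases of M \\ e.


Deleting e from U(12,24) gives U(12,23) since n > r.
Bases of U(12,23) = (23 choose 12) = 1352078.

1352078


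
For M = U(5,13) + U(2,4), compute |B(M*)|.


(M1+M2)* = M1* + M2*.
M1* = U(8,13), bases: C(13,8) = 1287.
M2* = U(2,4), bases: C(4,2) = 6.
|B(M*)| = 1287 * 6 = 7722.

7722


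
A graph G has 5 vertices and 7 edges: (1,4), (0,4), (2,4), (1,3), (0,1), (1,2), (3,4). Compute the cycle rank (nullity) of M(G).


Cycle rank (nullity) = |E| - r(M) = |E| - (|V| - c).
|E| = 7, |V| = 5, c = 1.
Nullity = 7 - (5 - 1) = 7 - 4 = 3.

3


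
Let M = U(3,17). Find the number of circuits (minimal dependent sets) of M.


In U(3,17), circuits are the (4)-element subsets.
Any set of 4 elements is dependent, and removing any one element gives
an independent set of size 3, so it is a minimal dependent set.
Number of circuits = C(17,4) = 17! / (4! * 13!) = 2380.

2380


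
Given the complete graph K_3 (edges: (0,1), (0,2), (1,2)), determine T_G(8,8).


T(K_3; x,y) = x^2 + x + y.
T(8,8) = 64 + 8 + 8 = 80.

80


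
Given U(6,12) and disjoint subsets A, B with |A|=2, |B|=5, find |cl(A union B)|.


|A union B| = 2 + 5 = 7 (disjoint).
In U(6,12), cl(S) = S if |S| < 6, else cl(S) = E.
Since 7 >= 6, cl(A union B) = E.
|cl(A union B)| = 12.

12


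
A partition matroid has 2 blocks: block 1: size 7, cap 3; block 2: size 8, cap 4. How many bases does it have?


A basis picks exactly ci elements from block i.
Number of bases = product of C(|Si|, ci).
= C(7,3) * C(8,4)
= 35 * 70
= 2450.

2450


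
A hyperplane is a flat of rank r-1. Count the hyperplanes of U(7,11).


Hyperplanes of U(7,11) are flats of rank 6.
In a uniform matroid, these are exactly the (6)-element subsets.
Count = (11 choose 6) = 462.

462


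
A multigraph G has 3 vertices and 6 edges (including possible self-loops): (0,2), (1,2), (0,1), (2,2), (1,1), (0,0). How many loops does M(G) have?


In a graphic matroid, a loop is a self-loop edge (u,u) with rank 0.
Examining all 6 edges for self-loops...
Self-loops found: (2,2), (1,1), (0,0)
Number of loops = 3.

3


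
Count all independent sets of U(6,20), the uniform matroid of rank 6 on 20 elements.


Independent sets of U(6,20) are all subsets of size <= 6.
Count = (20 choose 0) + (20 choose 1) + (20 choose 2) + (20 choose 3) + (20 choose 4) + (20 choose 5) + (20 choose 6)
     = 1 + 20 + 190 + 1140 + 4845 + 15504 + 38760
     = 60460.

60460


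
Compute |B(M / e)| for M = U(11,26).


Contracting e from U(11,26) gives U(10,25).
Bases of U(10,25) = C(25,10) = 3268760.

3268760


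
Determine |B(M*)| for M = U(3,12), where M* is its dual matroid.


The dual of U(r,n) is U(n-r, n) = U(9,12).
Bases of U(9,12) are all (9)-element subsets.
|B(M*)| = C(12,9) = 220.

220


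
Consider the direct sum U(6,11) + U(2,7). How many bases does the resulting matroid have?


Bases of a direct sum M1 + M2: |B| = |B(M1)| * |B(M2)|.
|B(U(6,11))| = C(11,6) = 462.
|B(U(2,7))| = C(7,2) = 21.
Total bases = 462 * 21 = 9702.

9702


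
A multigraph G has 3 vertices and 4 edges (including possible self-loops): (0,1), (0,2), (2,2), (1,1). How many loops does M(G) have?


In a graphic matroid, a loop is a self-loop edge (u,u) with rank 0.
Examining all 4 edges for self-loops...
Self-loops found: (2,2), (1,1)
Number of loops = 2.

2


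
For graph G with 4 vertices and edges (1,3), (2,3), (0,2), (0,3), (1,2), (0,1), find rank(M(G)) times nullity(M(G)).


r(M) = |V| - c = 4 - 1 = 3.
nullity = |E| - r(M) = 6 - 3 = 3.
Product = 3 * 3 = 9.

9


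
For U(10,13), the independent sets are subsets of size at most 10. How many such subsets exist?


Independent sets of U(10,13) are all subsets of size <= 10.
Count = C(13,0) + C(13,1) + C(13,2) + C(13,3) + C(13,4) + C(13,5) + C(13,6) + C(13,7) + C(13,8) + C(13,9) + C(13,10)
     = 1 + 13 + 78 + 286 + 715 + 1287 + 1716 + 1716 + 1287 + 715 + 286
     = 8100.

8100


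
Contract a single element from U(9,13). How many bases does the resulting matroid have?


Contracting e from U(9,13) gives U(8,12).
Bases of U(8,12) = C(12,8) = 12! / (8! * 4!) = 495.

495


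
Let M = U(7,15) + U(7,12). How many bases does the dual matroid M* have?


(M1+M2)* = M1* + M2*.
M1* = U(8,15), bases: C(15,8) = 6435.
M2* = U(5,12), bases: C(12,5) = 792.
|B(M*)| = 6435 * 792 = 5096520.

5096520


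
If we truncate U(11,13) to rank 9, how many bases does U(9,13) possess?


Truncating U(11,13) to rank 9 gives U(9,13).
Bases of U(9,13) are all 9-element subsets of 13 elements.
Number of bases = C(13,9) = 13! / (9! * 4!) = 715.

715


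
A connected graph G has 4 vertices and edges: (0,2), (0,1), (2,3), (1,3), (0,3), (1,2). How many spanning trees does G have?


By Kirchhoff's matrix tree theorem, the number of spanning trees equals
the determinant of any cofactor of the Laplacian matrix L.
G has 4 vertices and 6 edges.
Computing the (3 x 3) cofactor determinant gives 16.

16


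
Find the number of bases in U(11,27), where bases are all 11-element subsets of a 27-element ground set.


Bases of U(11,27) are all 11-element subsets of the 27-element ground set.
Number of bases = C(27,11).
C(27,11) = 13037895.

13037895


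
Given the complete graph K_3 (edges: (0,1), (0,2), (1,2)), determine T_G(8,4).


T(K_3; x,y) = x^2 + x + y.
T(8,4) = 64 + 8 + 4 = 76.

76


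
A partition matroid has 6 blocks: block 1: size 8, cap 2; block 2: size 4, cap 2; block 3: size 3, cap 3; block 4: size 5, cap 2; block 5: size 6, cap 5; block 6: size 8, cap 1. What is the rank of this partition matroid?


Rank of a partition matroid = sum of min(|Si|, ci) for each block.
= min(8,2) + min(4,2) + min(3,3) + min(5,2) + min(6,5) + min(8,1)
= 2 + 2 + 3 + 2 + 5 + 1
= 15.

15


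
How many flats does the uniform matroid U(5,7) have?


Flats of U(5,7): every subset of size < 5 is a flat, plus E itself.
Count = C(7,0) + C(7,1) + C(7,2) + C(7,3) + C(7,4) + 1
     = 1 + 7 + 21 + 35 + 35 + 1
     = 100.

100


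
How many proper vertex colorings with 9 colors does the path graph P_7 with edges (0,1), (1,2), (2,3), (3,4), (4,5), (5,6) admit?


P(P_7, k) = k * (k-1)^(6).
P(9) = 9 * 8^6 = 9 * 262144 = 2359296.

2359296


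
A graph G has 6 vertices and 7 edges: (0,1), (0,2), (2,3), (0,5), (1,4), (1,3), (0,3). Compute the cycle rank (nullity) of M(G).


Cycle rank (nullity) = |E| - r(M) = |E| - (|V| - c).
|E| = 7, |V| = 6, c = 1.
Nullity = 7 - (6 - 1) = 7 - 5 = 2.

2


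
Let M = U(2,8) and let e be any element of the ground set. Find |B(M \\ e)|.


Deleting e from U(2,8) gives U(2,7) since n > r.
Bases of U(2,7) = C(7,2) = (7 * 6) / (1 * 2) = 21.

21


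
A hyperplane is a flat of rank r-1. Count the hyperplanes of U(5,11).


Hyperplanes of U(5,11) are flats of rank 4.
In a uniform matroid, these are exactly the (4)-element subsets.
Count = C(11,4) = 11! / (4! * 7!) = 330.

330


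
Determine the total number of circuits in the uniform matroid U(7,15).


In U(7,15), circuits are the (8)-element subsets.
Any set of 8 elements is dependent, and removing any one element gives
an independent set of size 7, so it is a minimal dependent set.
Number of circuits = C(15,8) = 15! / (8! * 7!) = 6435.

6435


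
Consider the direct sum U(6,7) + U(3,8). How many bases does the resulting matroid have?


Bases of a direct sum M1 + M2: |B| = |B(M1)| * |B(M2)|.
|B(U(6,7))| = C(7,6) = 7.
|B(U(3,8))| = C(8,3) = 56.
Total bases = 7 * 56 = 392.

392


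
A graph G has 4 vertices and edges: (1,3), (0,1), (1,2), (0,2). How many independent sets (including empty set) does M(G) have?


An independent set in a graphic matroid is an acyclic edge subset.
G has 4 vertices and 4 edges.
Enumerate all 2^4 = 16 subsets, checking for acyclicity.
Total independent sets = 14.

14


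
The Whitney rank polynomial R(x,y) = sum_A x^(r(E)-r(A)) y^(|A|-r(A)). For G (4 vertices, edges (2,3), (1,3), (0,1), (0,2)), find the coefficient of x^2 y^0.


R(x,y) = sum over A in 2^E of x^(r(E)-r(A)) * y^(|A|-r(A)).
G has 4 vertices, 4 edges. r(E) = 3.
Enumerate all 2^4 = 16 subsets.
Count subsets with r(E)-r(A)=2 and |A|-r(A)=0: 4.

4


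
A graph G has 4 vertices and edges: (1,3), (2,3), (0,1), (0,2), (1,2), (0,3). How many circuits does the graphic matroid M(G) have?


A circuit in a graphic matroid = edge set of a simple cycle.
G has 4 vertices and 6 edges.
Enumerating all minimal edge subsets forming cycles...
Total circuits found: 7.

7


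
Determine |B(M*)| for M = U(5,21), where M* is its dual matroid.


The dual of U(r,n) is U(n-r, n) = U(16,21).
Bases of U(16,21) are all (16)-element subsets.
|B(M*)| = C(21,16) = 21! / (16! * 5!) = 20349.

20349


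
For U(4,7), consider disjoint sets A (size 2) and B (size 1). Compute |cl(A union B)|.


|A union B| = 2 + 1 = 3 (disjoint).
In U(4,7), cl(S) = S if |S| < 4, else cl(S) = E.
Since 3 < 4, cl(A union B) = A union B.
|cl(A union B)| = 3.

3


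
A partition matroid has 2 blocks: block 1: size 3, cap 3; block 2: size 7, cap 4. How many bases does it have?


A basis picks exactly ci elements from block i.
Number of bases = product of C(|Si|, ci).
= C(3,3) * C(7,4)
= 1 * 35
= 35.

35


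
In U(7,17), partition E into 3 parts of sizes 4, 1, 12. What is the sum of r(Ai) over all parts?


r(Ai) = min(|Ai|, 7) for each part.
Sum = min(4,7) + min(1,7) + min(12,7)
    = 4 + 1 + 7
    = 12.

12


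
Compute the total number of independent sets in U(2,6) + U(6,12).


For a direct sum, |I(M1+M2)| = |I(M1)| * |I(M2)|.
|I(U(2,6))| = sum C(6,k) for k=0..2 = 22.
|I(U(6,12))| = sum C(12,k) for k=0..6 = 2510.
Total = 22 * 2510 = 55220.

55220


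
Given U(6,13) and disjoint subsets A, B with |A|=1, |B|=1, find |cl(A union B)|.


|A union B| = 1 + 1 = 2 (disjoint).
In U(6,13), cl(S) = S if |S| < 6, else cl(S) = E.
Since 2 < 6, cl(A union B) = A union B.
|cl(A union B)| = 2.

2


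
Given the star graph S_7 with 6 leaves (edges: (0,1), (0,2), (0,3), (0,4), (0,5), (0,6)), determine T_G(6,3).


A star on 7 vertices is a tree with 6 edges.
T(x,y) = x^(6) for any tree.
T(6,3) = 6^6 = 46656.

46656


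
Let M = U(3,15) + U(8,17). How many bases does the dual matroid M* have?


(M1+M2)* = M1* + M2*.
M1* = U(12,15), bases: C(15,12) = 455.
M2* = U(9,17), bases: C(17,9) = 24310.
|B(M*)| = 455 * 24310 = 11061050.

11061050


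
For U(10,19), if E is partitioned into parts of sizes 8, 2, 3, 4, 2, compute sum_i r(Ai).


r(Ai) = min(|Ai|, 10) for each part.
Sum = min(8,10) + min(2,10) + min(3,10) + min(4,10) + min(2,10)
    = 8 + 2 + 3 + 4 + 2
    = 19.

19


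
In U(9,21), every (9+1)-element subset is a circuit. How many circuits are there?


In U(9,21), circuits are the (10)-element subsets.
Any set of 10 elements is dependent, and removing any one element gives
an independent set of size 9, so it is a minimal dependent set.
Number of circuits = (21 choose 10) = 352716.

352716


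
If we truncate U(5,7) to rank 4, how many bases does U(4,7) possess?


Truncating U(5,7) to rank 4 gives U(4,7).
Bases of U(4,7) are all 4-element subsets of 7 elements.
Number of bases = (7 choose 4) = 35.

35


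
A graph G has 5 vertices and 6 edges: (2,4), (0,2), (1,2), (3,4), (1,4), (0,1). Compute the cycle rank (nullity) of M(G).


Cycle rank (nullity) = |E| - r(M) = |E| - (|V| - c).
|E| = 6, |V| = 5, c = 1.
Nullity = 6 - (5 - 1) = 6 - 4 = 2.

2


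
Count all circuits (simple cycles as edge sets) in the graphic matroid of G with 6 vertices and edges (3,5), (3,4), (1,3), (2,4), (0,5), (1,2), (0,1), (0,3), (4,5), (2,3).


A circuit in a graphic matroid = edge set of a simple cycle.
G has 6 vertices and 10 edges.
Enumerating all minimal edge subsets forming cycles...
Total circuits found: 21.

21


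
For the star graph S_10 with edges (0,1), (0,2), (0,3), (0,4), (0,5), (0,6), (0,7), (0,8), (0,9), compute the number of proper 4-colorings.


P(tree, k) = k * (k-1)^(9) for any tree on 10 vertices.
P(4) = 4 * 3^9 = 4 * 19683 = 78732.

78732


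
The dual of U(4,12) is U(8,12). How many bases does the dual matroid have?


The dual of U(r,n) is U(n-r, n) = U(8,12).
Bases of U(8,12) are all (8)-element subsets.
|B(M*)| = (12 choose 8) = 495.

495


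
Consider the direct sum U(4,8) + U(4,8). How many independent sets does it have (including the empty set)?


For a direct sum, |I(M1+M2)| = |I(M1)| * |I(M2)|.
|I(U(4,8))| = sum C(8,k) for k=0..4 = 163.
|I(U(4,8))| = sum C(8,k) for k=0..4 = 163.
Total = 163 * 163 = 26569.

26569


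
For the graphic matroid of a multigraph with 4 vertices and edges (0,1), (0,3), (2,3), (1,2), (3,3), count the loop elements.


In a graphic matroid, a loop is a self-loop edge (u,u) with rank 0.
Examining all 5 edges for self-loops...
Self-loops found: (3,3)
Number of loops = 1.

1


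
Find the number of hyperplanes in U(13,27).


Hyperplanes of U(13,27) are flats of rank 12.
In a uniform matroid, these are exactly the (12)-element subsets.
Count = C(27,12) = 17383860.

17383860


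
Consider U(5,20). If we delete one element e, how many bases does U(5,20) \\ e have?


Deleting e from U(5,20) gives U(5,19) since n > r.
Bases of U(5,19) = C(19,5) = 11628.

11628


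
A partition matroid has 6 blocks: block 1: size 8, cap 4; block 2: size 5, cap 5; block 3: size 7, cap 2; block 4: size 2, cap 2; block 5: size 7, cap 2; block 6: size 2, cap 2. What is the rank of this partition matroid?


Rank of a partition matroid = sum of min(|Si|, ci) for each block.
= min(8,4) + min(5,5) + min(7,2) + min(2,2) + min(7,2) + min(2,2)
= 4 + 5 + 2 + 2 + 2 + 2
= 17.

17


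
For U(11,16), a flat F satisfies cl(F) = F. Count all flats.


Flats of U(11,16): every subset of size < 11 is a flat, plus E itself.
Count = C(16,0) + C(16,1) + C(16,2) + C(16,3) + C(16,4) + C(16,5) + C(16,6) + C(16,7) + C(16,8) + C(16,9) + C(16,10) + 1
     = 1 + 16 + 120 + 560 + 1820 + 4368 + 8008 + 11440 + 12870 + 11440 + 8008 + 1
     = 58652.

58652


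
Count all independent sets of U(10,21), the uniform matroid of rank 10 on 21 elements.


Independent sets of U(10,21) are all subsets of size <= 10.
Count = (21 choose 0) + (21 choose 1) + (21 choose 2) + (21 choose 3) + (21 choose 4) + (21 choose 5) + (21 choose 6) + (21 choose 7) + (21 choose 8) + (21 choose 9) + (21 choose 10)
     = 1 + 21 + 210 + 1330 + 5985 + 20349 + 54264 + 116280 + 203490 + 293930 + 352716
     = 1048576.

1048576


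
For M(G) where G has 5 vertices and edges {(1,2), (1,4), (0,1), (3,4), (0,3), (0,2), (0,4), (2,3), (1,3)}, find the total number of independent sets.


An independent set in a graphic matroid is an acyclic edge subset.
G has 5 vertices and 9 edges.
Enumerate all 2^9 = 512 subsets, checking for acyclicity.
Total independent sets = 198.

198


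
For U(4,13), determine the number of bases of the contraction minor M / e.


Contracting e from U(4,13) gives U(3,12).
Bases of U(3,12) = C(12,3) = (12 * 11 * 10) / (1 * 2 * 3) = 220.

220


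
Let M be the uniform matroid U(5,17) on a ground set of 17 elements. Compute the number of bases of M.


Bases of U(5,17) are all 5-element subsets of the 17-element ground set.
Number of bases = C(17,5).
C(17,5) = 6188.

6188


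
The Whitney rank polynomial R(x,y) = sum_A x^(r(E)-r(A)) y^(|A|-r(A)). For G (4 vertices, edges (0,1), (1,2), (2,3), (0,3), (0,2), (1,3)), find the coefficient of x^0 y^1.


R(x,y) = sum over A in 2^E of x^(r(E)-r(A)) * y^(|A|-r(A)).
G has 4 vertices, 6 edges. r(E) = 3.
Enumerate all 2^6 = 64 subsets.
Count subsets with r(E)-r(A)=0 and |A|-r(A)=1: 15.

15


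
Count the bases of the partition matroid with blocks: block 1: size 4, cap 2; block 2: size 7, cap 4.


A basis picks exactly ci elements from block i.
Number of bases = product of C(|Si|, ci).
= C(4,2) * C(7,4)
= 6 * 35
= 210.

210


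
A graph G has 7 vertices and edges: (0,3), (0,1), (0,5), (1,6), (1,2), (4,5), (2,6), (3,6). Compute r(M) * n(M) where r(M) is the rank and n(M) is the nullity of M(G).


r(M) = |V| - c = 7 - 1 = 6.
nullity = |E| - r(M) = 8 - 6 = 2.
Product = 6 * 2 = 12.

12


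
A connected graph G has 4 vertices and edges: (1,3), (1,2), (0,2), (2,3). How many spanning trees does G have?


By Kirchhoff's matrix tree theorem, the number of spanning trees equals
the determinant of any cofactor of the Laplacian matrix L.
G has 4 vertices and 4 edges.
Computing the (3 x 3) cofactor determinant gives 3.

3


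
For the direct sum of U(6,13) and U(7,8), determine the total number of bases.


Bases of a direct sum M1 + M2: |B| = |B(M1)| * |B(M2)|.
|B(U(6,13))| = C(13,6) = 1716.
|B(U(7,8))| = C(8,7) = 8.
Total bases = 1716 * 8 = 13728.

13728


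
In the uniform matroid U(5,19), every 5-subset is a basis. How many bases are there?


Bases of U(5,19) are all 5-element subsets of the 19-element ground set.
Number of bases = C(19,5).
C(19,5) = 11628.

11628


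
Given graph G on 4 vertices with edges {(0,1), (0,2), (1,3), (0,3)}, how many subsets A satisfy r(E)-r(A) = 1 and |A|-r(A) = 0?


R(x,y) = sum over A in 2^E of x^(r(E)-r(A)) * y^(|A|-r(A)).
G has 4 vertices, 4 edges. r(E) = 3.
Enumerate all 2^4 = 16 subsets.
Count subsets with r(E)-r(A)=1 and |A|-r(A)=0: 6.

6


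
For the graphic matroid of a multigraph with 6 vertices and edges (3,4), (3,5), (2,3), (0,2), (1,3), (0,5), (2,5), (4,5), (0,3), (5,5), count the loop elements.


In a graphic matroid, a loop is a self-loop edge (u,u) with rank 0.
Examining all 10 edges for self-loops...
Self-loops found: (5,5)
Number of loops = 1.

1


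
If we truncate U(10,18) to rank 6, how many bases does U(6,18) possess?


Truncating U(10,18) to rank 6 gives U(6,18).
Bases of U(6,18) are all 6-element subsets of 18 elements.
Number of bases = C(18,6) = 18564.

18564


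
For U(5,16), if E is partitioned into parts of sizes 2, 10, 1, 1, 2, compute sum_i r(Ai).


r(Ai) = min(|Ai|, 5) for each part.
Sum = min(2,5) + min(10,5) + min(1,5) + min(1,5) + min(2,5)
    = 2 + 5 + 1 + 1 + 2
    = 11.

11


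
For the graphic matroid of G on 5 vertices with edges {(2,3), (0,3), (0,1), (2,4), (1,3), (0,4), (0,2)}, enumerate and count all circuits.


A circuit in a graphic matroid = edge set of a simple cycle.
G has 5 vertices and 7 edges.
Enumerating all minimal edge subsets forming cycles...
Total circuits found: 6.

6


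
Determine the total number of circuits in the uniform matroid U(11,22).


In U(11,22), circuits are the (12)-element subsets.
Any set of 12 elements is dependent, and removing any one element gives
an independent set of size 11, so it is a minimal dependent set.
Number of circuits = (22 choose 12) = 646646.

646646


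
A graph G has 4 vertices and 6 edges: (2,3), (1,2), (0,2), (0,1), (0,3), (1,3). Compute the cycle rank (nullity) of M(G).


Cycle rank (nullity) = |E| - r(M) = |E| - (|V| - c).
|E| = 6, |V| = 4, c = 1.
Nullity = 6 - (4 - 1) = 6 - 3 = 3.

3


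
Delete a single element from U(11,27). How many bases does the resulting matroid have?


Deleting e from U(11,27) gives U(11,26) since n > r.
Bases of U(11,26) = C(26,11) = 26! / (11! * 15!) = 7726160.

7726160


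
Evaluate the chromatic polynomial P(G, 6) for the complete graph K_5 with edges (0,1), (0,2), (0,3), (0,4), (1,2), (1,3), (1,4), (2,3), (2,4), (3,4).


P(K_5, k) = k(k-1)(k-2)...(k-4).
P(6) = (6) * (5) * (4) * (3) * (2) = 720.

720


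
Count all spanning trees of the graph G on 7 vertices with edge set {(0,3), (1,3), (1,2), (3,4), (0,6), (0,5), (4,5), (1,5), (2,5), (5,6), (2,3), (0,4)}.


By Kirchhoff's matrix tree theorem, the number of spanning trees equals
the determinant of any cofactor of the Laplacian matrix L.
G has 7 vertices and 12 edges.
Computing the (6 x 6) cofactor determinant gives 320.

320


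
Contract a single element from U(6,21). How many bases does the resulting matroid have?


Contracting e from U(6,21) gives U(5,20).
Bases of U(5,20) = C(20,5) = 15504.

15504


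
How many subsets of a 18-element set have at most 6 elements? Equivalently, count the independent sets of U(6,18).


Independent sets of U(6,18) are all subsets of size <= 6.
Count = C(18,0) + C(18,1) + C(18,2) + C(18,3) + C(18,4) + C(18,5) + C(18,6)
     = 1 + 18 + 153 + 816 + 3060 + 8568 + 18564
     = 31180.

31180


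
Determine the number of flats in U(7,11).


Flats of U(7,11): every subset of size < 7 is a flat, plus E itself.
Count = (11 choose 0) + (11 choose 1) + (11 choose 2) + (11 choose 3) + (11 choose 4) + (11 choose 5) + (11 choose 6) + 1
     = 1 + 11 + 55 + 165 + 330 + 462 + 462 + 1
     = 1487.

1487


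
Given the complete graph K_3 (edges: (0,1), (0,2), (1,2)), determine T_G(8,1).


T(K_3; x,y) = x^2 + x + y.
T(8,1) = 64 + 8 + 1 = 73.

73


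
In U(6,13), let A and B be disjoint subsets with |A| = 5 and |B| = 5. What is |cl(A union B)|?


|A union B| = 5 + 5 = 10 (disjoint).
In U(6,13), cl(S) = S if |S| < 6, else cl(S) = E.
Since 10 >= 6, cl(A union B) = E.
|cl(A union B)| = 13.

13


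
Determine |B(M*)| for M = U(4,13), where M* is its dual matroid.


The dual of U(r,n) is U(n-r, n) = U(9,13).
Bases of U(9,13) are all (9)-element subsets.
|B(M*)| = (13 choose 9) = 715.

715


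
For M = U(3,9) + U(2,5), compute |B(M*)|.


(M1+M2)* = M1* + M2*.
M1* = U(6,9), bases: C(9,6) = 84.
M2* = U(3,5), bases: C(5,3) = 10.
|B(M*)| = 84 * 10 = 840.

840


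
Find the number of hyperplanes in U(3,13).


Hyperplanes of U(3,13) are flats of rank 2.
In a uniform matroid, these are exactly the (2)-element subsets.
Count = C(13,2) = 13! / (2! * 11!) = 78.

78


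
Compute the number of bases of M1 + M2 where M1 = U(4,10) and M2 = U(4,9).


Bases of a direct sum M1 + M2: |B| = |B(M1)| * |B(M2)|.
|B(U(4,10))| = C(10,4) = 210.
|B(U(4,9))| = C(9,4) = 126.
Total bases = 210 * 126 = 26460.

26460


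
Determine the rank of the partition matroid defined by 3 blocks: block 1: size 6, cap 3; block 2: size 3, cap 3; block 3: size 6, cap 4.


Rank of a partition matroid = sum of min(|Si|, ci) for each block.
= min(6,3) + min(3,3) + min(6,4)
= 3 + 3 + 4
= 10.

10


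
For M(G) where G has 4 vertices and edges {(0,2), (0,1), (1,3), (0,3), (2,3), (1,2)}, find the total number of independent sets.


An independent set in a graphic matroid is an acyclic edge subset.
G has 4 vertices and 6 edges.
Enumerate all 2^6 = 64 subsets, checking for acyclicity.
Total independent sets = 38.

38


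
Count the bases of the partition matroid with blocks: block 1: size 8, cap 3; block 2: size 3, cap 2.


A basis picks exactly ci elements from block i.
Number of bases = product of C(|Si|, ci).
= C(8,3) * C(3,2)
= 56 * 3
= 168.

168


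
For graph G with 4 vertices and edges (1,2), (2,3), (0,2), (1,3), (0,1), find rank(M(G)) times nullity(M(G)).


r(M) = |V| - c = 4 - 1 = 3.
nullity = |E| - r(M) = 5 - 3 = 2.
Product = 3 * 2 = 6.

6


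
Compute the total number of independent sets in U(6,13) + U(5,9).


For a direct sum, |I(M1+M2)| = |I(M1)| * |I(M2)|.
|I(U(6,13))| = sum C(13,k) for k=0..6 = 4096.
|I(U(5,9))| = sum C(9,k) for k=0..5 = 382.
Total = 4096 * 382 = 1564672.

1564672


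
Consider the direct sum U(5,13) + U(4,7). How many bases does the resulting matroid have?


Bases of a direct sum M1 + M2: |B| = |B(M1)| * |B(M2)|.
|B(U(5,13))| = C(13,5) = 1287.
|B(U(4,7))| = C(7,4) = 35.
Total bases = 1287 * 35 = 45045.

45045


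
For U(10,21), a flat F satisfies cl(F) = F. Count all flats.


Flats of U(10,21): every subset of size < 10 is a flat, plus E itself.
Count = C(21,0) + C(21,1) + C(21,2) + C(21,3) + C(21,4) + C(21,5) + C(21,6) + C(21,7) + C(21,8) + C(21,9) + 1
     = 1 + 21 + 210 + 1330 + 5985 + 20349 + 54264 + 116280 + 203490 + 293930 + 1
     = 695861.

695861


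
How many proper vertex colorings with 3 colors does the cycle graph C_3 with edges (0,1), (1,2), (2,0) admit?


P(C_3, k) = (k-1)^3 + (-1)^3*(k-1).
P(3) = (2)^3 - 2
= 8 - 2 = 6.

6


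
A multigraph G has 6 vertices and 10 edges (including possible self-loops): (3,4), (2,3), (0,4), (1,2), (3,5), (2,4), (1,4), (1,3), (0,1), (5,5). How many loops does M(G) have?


In a graphic matroid, a loop is a self-loop edge (u,u) with rank 0.
Examining all 10 edges for self-loops...
Self-loops found: (5,5)
Number of loops = 1.

1


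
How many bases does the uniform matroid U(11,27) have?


Bases of U(11,27) are all 11-element subsets of the 27-element ground set.
Number of bases = C(27,11).
(27 choose 11) = 13037895.

13037895


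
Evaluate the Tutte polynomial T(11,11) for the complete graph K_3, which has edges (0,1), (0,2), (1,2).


T(K_3; x,y) = x^2 + x + y.
T(11,11) = 121 + 11 + 11 = 143.

143


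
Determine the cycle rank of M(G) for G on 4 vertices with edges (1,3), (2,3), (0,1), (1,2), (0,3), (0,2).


Cycle rank (nullity) = |E| - r(M) = |E| - (|V| - c).
|E| = 6, |V| = 4, c = 1.
Nullity = 6 - (4 - 1) = 6 - 3 = 3.

3


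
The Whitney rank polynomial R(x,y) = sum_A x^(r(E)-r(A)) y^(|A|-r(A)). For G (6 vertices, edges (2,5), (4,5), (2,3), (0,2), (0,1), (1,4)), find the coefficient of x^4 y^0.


R(x,y) = sum over A in 2^E of x^(r(E)-r(A)) * y^(|A|-r(A)).
G has 6 vertices, 6 edges. r(E) = 5.
Enumerate all 2^6 = 64 subsets.
Count subsets with r(E)-r(A)=4 and |A|-r(A)=0: 6.

6


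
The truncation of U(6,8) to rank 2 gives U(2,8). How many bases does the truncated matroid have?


Truncating U(6,8) to rank 2 gives U(2,8).
Bases of U(2,8) are all 2-element subsets of 8 elements.
Number of bases = C(8,2) = 8! / (2! * 6!) = 28.

28


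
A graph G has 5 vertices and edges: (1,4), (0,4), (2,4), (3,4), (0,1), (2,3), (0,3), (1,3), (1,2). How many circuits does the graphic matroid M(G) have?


A circuit in a graphic matroid = edge set of a simple cycle.
G has 5 vertices and 9 edges.
Enumerating all minimal edge subsets forming cycles...
Total circuits found: 22.

22


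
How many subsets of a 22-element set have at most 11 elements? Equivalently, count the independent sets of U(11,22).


Independent sets of U(11,22) are all subsets of size <= 11.
Count = (22 choose 0) + (22 choose 1) + (22 choose 2) + (22 choose 3) + (22 choose 4) + (22 choose 5) + (22 choose 6) + (22 choose 7) + (22 choose 8) + (22 choose 9) + (22 choose 10) + (22 choose 11)
     = 1 + 22 + 231 + 1540 + 7315 + 26334 + 74613 + 170544 + 319770 + 497420 + 646646 + 705432
     = 2449868.

2449868


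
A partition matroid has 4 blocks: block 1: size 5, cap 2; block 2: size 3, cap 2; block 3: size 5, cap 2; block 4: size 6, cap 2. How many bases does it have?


A basis picks exactly ci elements from block i.
Number of bases = product of C(|Si|, ci).
= C(5,2) * C(3,2) * C(5,2) * C(6,2)
= 10 * 3 * 10 * 15
= 4500.

4500


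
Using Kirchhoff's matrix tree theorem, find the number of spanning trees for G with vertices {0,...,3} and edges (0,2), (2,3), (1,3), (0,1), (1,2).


By Kirchhoff's matrix tree theorem, the number of spanning trees equals
the determinant of any cofactor of the Laplacian matrix L.
G has 4 vertices and 5 edges.
Computing the (3 x 3) cofactor determinant gives 8.

8


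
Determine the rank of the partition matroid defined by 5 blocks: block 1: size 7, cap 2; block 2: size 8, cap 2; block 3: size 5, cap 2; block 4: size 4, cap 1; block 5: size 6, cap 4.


Rank of a partition matroid = sum of min(|Si|, ci) for each block.
= min(7,2) + min(8,2) + min(5,2) + min(4,1) + min(6,4)
= 2 + 2 + 2 + 1 + 4
= 11.

11


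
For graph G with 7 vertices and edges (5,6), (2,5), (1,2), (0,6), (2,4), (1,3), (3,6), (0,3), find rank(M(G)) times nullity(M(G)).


r(M) = |V| - c = 7 - 1 = 6.
nullity = |E| - r(M) = 8 - 6 = 2.
Product = 6 * 2 = 12.

12


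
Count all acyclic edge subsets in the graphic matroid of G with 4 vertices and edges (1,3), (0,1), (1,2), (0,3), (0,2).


An independent set in a graphic matroid is an acyclic edge subset.
G has 4 vertices and 5 edges.
Enumerate all 2^5 = 32 subsets, checking for acyclicity.
Total independent sets = 24.

24


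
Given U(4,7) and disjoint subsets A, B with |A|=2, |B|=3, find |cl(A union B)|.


|A union B| = 2 + 3 = 5 (disjoint).
In U(4,7), cl(S) = S if |S| < 4, else cl(S) = E.
Since 5 >= 4, cl(A union B) = E.
|cl(A union B)| = 7.

7


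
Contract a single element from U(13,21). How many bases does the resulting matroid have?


Contracting e from U(13,21) gives U(12,20).
Bases of U(12,20) = (20 choose 12) = 125970.

125970


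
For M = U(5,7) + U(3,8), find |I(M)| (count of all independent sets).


For a direct sum, |I(M1+M2)| = |I(M1)| * |I(M2)|.
|I(U(5,7))| = sum C(7,k) for k=0..5 = 120.
|I(U(3,8))| = sum C(8,k) for k=0..3 = 93.
Total = 120 * 93 = 11160.

11160


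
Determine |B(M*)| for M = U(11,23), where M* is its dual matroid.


The dual of U(r,n) is U(n-r, n) = U(12,23).
Bases of U(12,23) are all (12)-element subsets.
|B(M*)| = (23 choose 12) = 1352078.

1352078


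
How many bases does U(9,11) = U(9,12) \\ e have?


Deleting e from U(9,12) gives U(9,11) since n > r.
Bases of U(9,11) = (11 choose 9) = 55.

55


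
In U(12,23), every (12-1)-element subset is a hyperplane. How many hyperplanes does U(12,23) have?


Hyperplanes of U(12,23) are flats of rank 11.
In a uniform matroid, these are exactly the (11)-element subsets.
Count = (23 choose 11) = 1352078.

1352078


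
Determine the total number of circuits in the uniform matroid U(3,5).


In U(3,5), circuits are the (4)-element subsets.
Any set of 4 elements is dependent, and removing any one element gives
an independent set of size 3, so it is a minimal dependent set.
Number of circuits = C(5,4) = 5! / (4! * 1!) = 5.

5


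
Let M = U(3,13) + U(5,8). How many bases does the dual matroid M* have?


(M1+M2)* = M1* + M2*.
M1* = U(10,13), bases: C(13,10) = 286.
M2* = U(3,8), bases: C(8,3) = 56.
|B(M*)| = 286 * 56 = 16016.

16016


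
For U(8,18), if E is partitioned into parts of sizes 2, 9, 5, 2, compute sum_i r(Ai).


r(Ai) = min(|Ai|, 8) for each part.
Sum = min(2,8) + min(9,8) + min(5,8) + min(2,8)
    = 2 + 8 + 5 + 2
    = 17.

17


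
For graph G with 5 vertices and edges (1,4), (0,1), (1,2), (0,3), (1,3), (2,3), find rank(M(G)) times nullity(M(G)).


r(M) = |V| - c = 5 - 1 = 4.
nullity = |E| - r(M) = 6 - 4 = 2.
Product = 4 * 2 = 8.

8


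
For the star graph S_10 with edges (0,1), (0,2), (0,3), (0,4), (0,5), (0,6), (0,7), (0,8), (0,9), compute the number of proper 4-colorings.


P(tree, k) = k * (k-1)^(9) for any tree on 10 vertices.
P(4) = 4 * 3^9 = 4 * 19683 = 78732.

78732


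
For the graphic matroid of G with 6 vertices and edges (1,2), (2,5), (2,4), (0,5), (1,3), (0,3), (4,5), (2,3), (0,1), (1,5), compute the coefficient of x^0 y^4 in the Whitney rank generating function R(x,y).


R(x,y) = sum over A in 2^E of x^(r(E)-r(A)) * y^(|A|-r(A)).
G has 6 vertices, 10 edges. r(E) = 5.
Enumerate all 2^10 = 1024 subsets.
Count subsets with r(E)-r(A)=0 and |A|-r(A)=4: 10.

10


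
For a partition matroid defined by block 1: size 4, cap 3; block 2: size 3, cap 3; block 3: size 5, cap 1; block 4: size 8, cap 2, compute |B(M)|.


A basis picks exactly ci elements from block i.
Number of bases = product of C(|Si|, ci).
= C(4,3) * C(3,3) * C(5,1) * C(8,2)
= 4 * 1 * 5 * 28
= 560.

560


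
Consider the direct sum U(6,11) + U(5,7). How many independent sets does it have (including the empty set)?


For a direct sum, |I(M1+M2)| = |I(M1)| * |I(M2)|.
|I(U(6,11))| = sum C(11,k) for k=0..6 = 1486.
|I(U(5,7))| = sum C(7,k) for k=0..5 = 120.
Total = 1486 * 120 = 178320.

178320


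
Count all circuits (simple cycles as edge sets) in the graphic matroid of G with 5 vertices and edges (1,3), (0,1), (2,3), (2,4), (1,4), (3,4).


A circuit in a graphic matroid = edge set of a simple cycle.
G has 5 vertices and 6 edges.
Enumerating all minimal edge subsets forming cycles...
Total circuits found: 3.

3


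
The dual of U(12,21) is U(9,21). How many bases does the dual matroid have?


The dual of U(r,n) is U(n-r, n) = U(9,21).
Bases of U(9,21) are all (9)-element subsets.
|B(M*)| = C(21,9) = 21! / (9! * 12!) = 293930.

293930


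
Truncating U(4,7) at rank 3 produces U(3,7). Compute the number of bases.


Truncating U(4,7) to rank 3 gives U(3,7).
Bases of U(3,7) are all 3-element subsets of 7 elements.
Number of bases = C(7,3) = 7! / (3! * 4!) = 35.

35


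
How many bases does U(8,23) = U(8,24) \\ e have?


Deleting e from U(8,24) gives U(8,23) since n > r.
Bases of U(8,23) = C(23,8) = 490314.

490314


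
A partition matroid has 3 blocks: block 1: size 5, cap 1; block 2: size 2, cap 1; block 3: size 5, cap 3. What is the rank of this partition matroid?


Rank of a partition matroid = sum of min(|Si|, ci) for each block.
= min(5,1) + min(2,1) + min(5,3)
= 1 + 1 + 3
= 5.

5


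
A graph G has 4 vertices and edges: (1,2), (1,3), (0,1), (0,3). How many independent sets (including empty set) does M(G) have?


An independent set in a graphic matroid is an acyclic edge subset.
G has 4 vertices and 4 edges.
Enumerate all 2^4 = 16 subsets, checking for acyclicity.
Total independent sets = 14.

14


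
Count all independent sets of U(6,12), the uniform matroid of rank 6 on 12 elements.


Independent sets of U(6,12) are all subsets of size <= 6.
Count = (12 choose 0) + (12 choose 1) + (12 choose 2) + (12 choose 3) + (12 choose 4) + (12 choose 5) + (12 choose 6)
     = 1 + 12 + 66 + 220 + 495 + 792 + 924
     = 2510.

2510


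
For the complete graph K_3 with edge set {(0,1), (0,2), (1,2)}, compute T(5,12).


T(K_3; x,y) = x^2 + x + y.
T(5,12) = 25 + 5 + 12 = 42.

42


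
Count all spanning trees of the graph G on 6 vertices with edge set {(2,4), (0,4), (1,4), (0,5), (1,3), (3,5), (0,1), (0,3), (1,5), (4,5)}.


By Kirchhoff's matrix tree theorem, the number of spanning trees equals
the determinant of any cofactor of the Laplacian matrix L.
G has 6 vertices and 10 edges.
Computing the (5 x 5) cofactor determinant gives 75.

75


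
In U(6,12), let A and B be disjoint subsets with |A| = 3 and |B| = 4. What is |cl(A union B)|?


|A union B| = 3 + 4 = 7 (disjoint).
In U(6,12), cl(S) = S if |S| < 6, else cl(S) = E.
Since 7 >= 6, cl(A union B) = E.
|cl(A union B)| = 12.

12


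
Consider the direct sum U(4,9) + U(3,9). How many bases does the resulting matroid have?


Bases of a direct sum M1 + M2: |B| = |B(M1)| * |B(M2)|.
|B(U(4,9))| = C(9,4) = 126.
|B(U(3,9))| = C(9,3) = 84.
Total bases = 126 * 84 = 10584.

10584
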